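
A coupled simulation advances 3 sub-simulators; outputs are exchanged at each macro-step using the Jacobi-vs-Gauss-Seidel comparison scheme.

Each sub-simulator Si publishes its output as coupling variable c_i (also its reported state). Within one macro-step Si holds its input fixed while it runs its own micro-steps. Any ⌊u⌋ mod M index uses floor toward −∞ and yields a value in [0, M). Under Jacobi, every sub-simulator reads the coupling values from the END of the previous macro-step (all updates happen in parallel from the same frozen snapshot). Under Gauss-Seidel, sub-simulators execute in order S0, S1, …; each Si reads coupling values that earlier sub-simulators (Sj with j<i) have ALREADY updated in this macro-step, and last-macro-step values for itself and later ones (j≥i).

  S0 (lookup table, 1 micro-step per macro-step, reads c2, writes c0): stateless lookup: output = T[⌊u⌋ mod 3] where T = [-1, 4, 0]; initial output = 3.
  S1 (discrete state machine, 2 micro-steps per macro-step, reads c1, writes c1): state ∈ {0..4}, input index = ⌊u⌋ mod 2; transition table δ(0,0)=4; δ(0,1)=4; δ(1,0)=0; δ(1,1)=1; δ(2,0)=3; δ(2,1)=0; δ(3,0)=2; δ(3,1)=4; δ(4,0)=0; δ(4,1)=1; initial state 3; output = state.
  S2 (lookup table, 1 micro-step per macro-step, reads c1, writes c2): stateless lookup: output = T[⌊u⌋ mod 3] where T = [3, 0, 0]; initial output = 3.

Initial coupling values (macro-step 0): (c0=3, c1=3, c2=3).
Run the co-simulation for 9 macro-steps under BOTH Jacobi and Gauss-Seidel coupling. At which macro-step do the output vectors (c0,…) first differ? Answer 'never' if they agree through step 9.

first divergence at macro-step: 1

[Jacobi] macro 1: S0 reads c2=3 → after 1×micro: -1; S1 reads c1=3 → after 2×micro: 1; S2 reads c1=3 → after 1×micro: 3 ⇒ (c0=-1, c1=1, c2=3)
[Jacobi] macro 2: S0 reads c2=3 → after 1×micro: -1; S1 reads c1=1 → after 2×micro: 1; S2 reads c1=1 → after 1×micro: 0 ⇒ (c0=-1, c1=1, c2=0)
[Jacobi] macro 3: S0 reads c2=0 → after 1×micro: -1; S1 reads c1=1 → after 2×micro: 1; S2 reads c1=1 → after 1×micro: 0 ⇒ (c0=-1, c1=1, c2=0)
[Jacobi] macro 4: S0 reads c2=0 → after 1×micro: -1; S1 reads c1=1 → after 2×micro: 1; S2 reads c1=1 → after 1×micro: 0 ⇒ (c0=-1, c1=1, c2=0)
[Jacobi] macro 5: S0 reads c2=0 → after 1×micro: -1; S1 reads c1=1 → after 2×micro: 1; S2 reads c1=1 → after 1×micro: 0 ⇒ (c0=-1, c1=1, c2=0)
[Jacobi] macro 6: S0 reads c2=0 → after 1×micro: -1; S1 reads c1=1 → after 2×micro: 1; S2 reads c1=1 → after 1×micro: 0 ⇒ (c0=-1, c1=1, c2=0)
[Jacobi] macro 7: S0 reads c2=0 → after 1×micro: -1; S1 reads c1=1 → after 2×micro: 1; S2 reads c1=1 → after 1×micro: 0 ⇒ (c0=-1, c1=1, c2=0)
[Jacobi] macro 8: S0 reads c2=0 → after 1×micro: -1; S1 reads c1=1 → after 2×micro: 1; S2 reads c1=1 → after 1×micro: 0 ⇒ (c0=-1, c1=1, c2=0)
[Jacobi] macro 9: S0 reads c2=0 → after 1×micro: -1; S1 reads c1=1 → after 2×micro: 1; S2 reads c1=1 → after 1×micro: 0 ⇒ (c0=-1, c1=1, c2=0)
[Gauss-Seidel] macro 1: S0 reads c2=3 → after 1×micro: -1; S1 reads c1=3 → after 2×micro: 1; S2 reads c1=1 → after 1×micro: 0 ⇒ (c0=-1, c1=1, c2=0)
[Gauss-Seidel] macro 2: S0 reads c2=0 → after 1×micro: -1; S1 reads c1=1 → after 2×micro: 1; S2 reads c1=1 → after 1×micro: 0 ⇒ (c0=-1, c1=1, c2=0)
[Gauss-Seidel] macro 3: S0 reads c2=0 → after 1×micro: -1; S1 reads c1=1 → after 2×micro: 1; S2 reads c1=1 → after 1×micro: 0 ⇒ (c0=-1, c1=1, c2=0)
[Gauss-Seidel] macro 4: S0 reads c2=0 → after 1×micro: -1; S1 reads c1=1 → after 2×micro: 1; S2 reads c1=1 → after 1×micro: 0 ⇒ (c0=-1, c1=1, c2=0)
[Gauss-Seidel] macro 5: S0 reads c2=0 → after 1×micro: -1; S1 reads c1=1 → after 2×micro: 1; S2 reads c1=1 → after 1×micro: 0 ⇒ (c0=-1, c1=1, c2=0)
[Gauss-Seidel] macro 6: S0 reads c2=0 → after 1×micro: -1; S1 reads c1=1 → after 2×micro: 1; S2 reads c1=1 → after 1×micro: 0 ⇒ (c0=-1, c1=1, c2=0)
[Gauss-Seidel] macro 7: S0 reads c2=0 → after 1×micro: -1; S1 reads c1=1 → after 2×micro: 1; S2 reads c1=1 → after 1×micro: 0 ⇒ (c0=-1, c1=1, c2=0)
[Gauss-Seidel] macro 8: S0 reads c2=0 → after 1×micro: -1; S1 reads c1=1 → after 2×micro: 1; S2 reads c1=1 → after 1×micro: 0 ⇒ (c0=-1, c1=1, c2=0)
[Gauss-Seidel] macro 9: S0 reads c2=0 → after 1×micro: -1; S1 reads c1=1 → after 2×micro: 1; S2 reads c1=1 → after 1×micro: 0 ⇒ (c0=-1, c1=1, c2=0)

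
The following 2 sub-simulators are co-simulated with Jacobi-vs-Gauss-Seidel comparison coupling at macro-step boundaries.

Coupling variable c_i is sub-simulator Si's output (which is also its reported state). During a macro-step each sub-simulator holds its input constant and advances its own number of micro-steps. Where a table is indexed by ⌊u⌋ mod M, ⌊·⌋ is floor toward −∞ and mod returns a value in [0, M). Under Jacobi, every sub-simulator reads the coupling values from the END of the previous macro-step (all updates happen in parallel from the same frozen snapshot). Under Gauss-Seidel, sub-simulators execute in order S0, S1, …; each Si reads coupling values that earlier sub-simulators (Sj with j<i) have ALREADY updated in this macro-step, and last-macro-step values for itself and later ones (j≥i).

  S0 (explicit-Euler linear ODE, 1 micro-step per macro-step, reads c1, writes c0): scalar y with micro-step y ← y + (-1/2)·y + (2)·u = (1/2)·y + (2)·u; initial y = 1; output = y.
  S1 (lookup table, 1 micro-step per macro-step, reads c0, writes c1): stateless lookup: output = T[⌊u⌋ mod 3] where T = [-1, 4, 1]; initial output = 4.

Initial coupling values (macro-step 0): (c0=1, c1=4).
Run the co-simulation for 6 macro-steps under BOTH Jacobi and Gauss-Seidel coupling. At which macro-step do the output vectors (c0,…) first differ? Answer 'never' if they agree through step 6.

first divergence at macro-step: 1

[Jacobi] macro 1: S0 reads c1=4 → after 1×micro: 17/2; S1 reads c0=1 → after 1×micro: 4 ⇒ (c0=17/2, c1=4)
[Jacobi] macro 2: S0 reads c1=4 → after 1×micro: 49/4; S1 reads c0=17/2 → after 1×micro: 1 ⇒ (c0=49/4, c1=1)
[Jacobi] macro 3: S0 reads c1=1 → after 1×micro: 65/8; S1 reads c0=49/4 → after 1×micro: -1 ⇒ (c0=65/8, c1=-1)
[Jacobi] macro 4: S0 reads c1=-1 → after 1×micro: 33/16; S1 reads c0=65/8 → after 1×micro: 1 ⇒ (c0=33/16, c1=1)
[Jacobi] macro 5: S0 reads c1=1 → after 1×micro: 97/32; S1 reads c0=33/16 → after 1×micro: 1 ⇒ (c0=97/32, c1=1)
[Jacobi] macro 6: S0 reads c1=1 → after 1×micro: 225/64; S1 reads c0=97/32 → after 1×micro: -1 ⇒ (c0=225/64, c1=-1)
[Gauss-Seidel] macro 1: S0 reads c1=4 → after 1×micro: 17/2; S1 reads c0=17/2 → after 1×micro: 1 ⇒ (c0=17/2, c1=1)
[Gauss-Seidel] macro 2: S0 reads c1=1 → after 1×micro: 25/4; S1 reads c0=25/4 → after 1×micro: -1 ⇒ (c0=25/4, c1=-1)
[Gauss-Seidel] macro 3: S0 reads c1=-1 → after 1×micro: 9/8; S1 reads c0=9/8 → after 1×micro: 4 ⇒ (c0=9/8, c1=4)
[Gauss-Seidel] macro 4: S0 reads c1=4 → after 1×micro: 137/16; S1 reads c0=137/16 → after 1×micro: 1 ⇒ (c0=137/16, c1=1)
[Gauss-Seidel] macro 5: S0 reads c1=1 → after 1×micro: 201/32; S1 reads c0=201/32 → after 1×micro: -1 ⇒ (c0=201/32, c1=-1)
[Gauss-Seidel] macro 6: S0 reads c1=-1 → after 1×micro: 73/64; S1 reads c0=73/64 → after 1×micro: 4 ⇒ (c0=73/64, c1=4)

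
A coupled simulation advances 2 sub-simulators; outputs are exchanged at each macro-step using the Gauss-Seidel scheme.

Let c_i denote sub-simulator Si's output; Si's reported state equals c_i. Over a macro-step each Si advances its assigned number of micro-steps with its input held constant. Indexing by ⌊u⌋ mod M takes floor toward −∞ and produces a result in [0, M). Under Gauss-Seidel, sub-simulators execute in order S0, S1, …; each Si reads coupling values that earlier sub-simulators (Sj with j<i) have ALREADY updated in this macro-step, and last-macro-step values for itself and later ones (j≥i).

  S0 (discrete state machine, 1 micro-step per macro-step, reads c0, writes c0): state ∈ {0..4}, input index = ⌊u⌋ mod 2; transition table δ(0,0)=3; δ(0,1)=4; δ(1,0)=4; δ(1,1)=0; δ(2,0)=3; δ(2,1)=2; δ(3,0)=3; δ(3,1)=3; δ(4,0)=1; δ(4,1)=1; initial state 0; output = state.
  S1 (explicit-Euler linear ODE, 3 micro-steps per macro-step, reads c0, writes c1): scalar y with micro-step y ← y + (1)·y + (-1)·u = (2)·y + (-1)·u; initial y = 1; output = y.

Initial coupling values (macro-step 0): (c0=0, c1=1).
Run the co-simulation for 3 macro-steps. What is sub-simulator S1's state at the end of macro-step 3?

macro 1: S0 reads c0=0 → after 1×micro: 3; S1 reads c0=3 → after 3×micro: -13 ⇒ (c0=3, c1=-13)
macro 2: S0 reads c0=3 → after 1×micro: 3; S1 reads c0=3 → after 3×micro: -125 ⇒ (c0=3, c1=-125)
macro 3: S0 reads c0=3 → after 1×micro: 3; S1 reads c0=3 → after 3×micro: -1021 ⇒ (c0=3, c1=-1021)

S1 state at macro-step 3 = -1021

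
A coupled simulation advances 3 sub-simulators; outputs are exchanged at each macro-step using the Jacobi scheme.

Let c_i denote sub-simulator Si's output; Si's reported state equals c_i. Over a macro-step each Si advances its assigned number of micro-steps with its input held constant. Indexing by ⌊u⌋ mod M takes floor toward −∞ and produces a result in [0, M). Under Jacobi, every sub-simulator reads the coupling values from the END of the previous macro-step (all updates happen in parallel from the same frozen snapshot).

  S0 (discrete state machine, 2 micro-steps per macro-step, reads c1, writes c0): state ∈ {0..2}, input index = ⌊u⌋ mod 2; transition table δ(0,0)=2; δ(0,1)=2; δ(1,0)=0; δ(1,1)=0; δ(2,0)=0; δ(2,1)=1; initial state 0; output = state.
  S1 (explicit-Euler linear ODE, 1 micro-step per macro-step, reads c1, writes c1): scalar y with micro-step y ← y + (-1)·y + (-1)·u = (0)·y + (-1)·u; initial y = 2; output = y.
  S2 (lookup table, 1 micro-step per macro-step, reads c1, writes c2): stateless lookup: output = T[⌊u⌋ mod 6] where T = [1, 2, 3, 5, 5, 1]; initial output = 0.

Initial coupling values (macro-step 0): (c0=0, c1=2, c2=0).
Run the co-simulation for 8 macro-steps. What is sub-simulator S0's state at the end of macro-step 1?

macro 1: S0 reads c1=2 → after 2×micro: 0; S1 reads c1=2 → after 1×micro: -2; S2 reads c1=2 → after 1×micro: 3 ⇒ (c0=0, c1=-2, c2=3)
macro 2: S0 reads c1=-2 → after 2×micro: 0; S1 reads c1=-2 → after 1×micro: 2; S2 reads c1=-2 → after 1×micro: 5 ⇒ (c0=0, c1=2, c2=5)
macro 3: S0 reads c1=2 → after 2×micro: 0; S1 reads c1=2 → after 1×micro: -2; S2 reads c1=2 → after 1×micro: 3 ⇒ (c0=0, c1=-2, c2=3)
macro 4: S0 reads c1=-2 → after 2×micro: 0; S1 reads c1=-2 → after 1×micro: 2; S2 reads c1=-2 → after 1×micro: 5 ⇒ (c0=0, c1=2, c2=5)
macro 5: S0 reads c1=2 → after 2×micro: 0; S1 reads c1=2 → after 1×micro: -2; S2 reads c1=2 → after 1×micro: 3 ⇒ (c0=0, c1=-2, c2=3)
macro 6: S0 reads c1=-2 → after 2×micro: 0; S1 reads c1=-2 → after 1×micro: 2; S2 reads c1=-2 → after 1×micro: 5 ⇒ (c0=0, c1=2, c2=5)
macro 7: S0 reads c1=2 → after 2×micro: 0; S1 reads c1=2 → after 1×micro: -2; S2 reads c1=2 → after 1×micro: 3 ⇒ (c0=0, c1=-2, c2=3)
macro 8: S0 reads c1=-2 → after 2×micro: 0; S1 reads c1=-2 → after 1×micro: 2; S2 reads c1=-2 → after 1×micro: 5 ⇒ (c0=0, c1=2, c2=5)

S0 state at macro-step 1 = 0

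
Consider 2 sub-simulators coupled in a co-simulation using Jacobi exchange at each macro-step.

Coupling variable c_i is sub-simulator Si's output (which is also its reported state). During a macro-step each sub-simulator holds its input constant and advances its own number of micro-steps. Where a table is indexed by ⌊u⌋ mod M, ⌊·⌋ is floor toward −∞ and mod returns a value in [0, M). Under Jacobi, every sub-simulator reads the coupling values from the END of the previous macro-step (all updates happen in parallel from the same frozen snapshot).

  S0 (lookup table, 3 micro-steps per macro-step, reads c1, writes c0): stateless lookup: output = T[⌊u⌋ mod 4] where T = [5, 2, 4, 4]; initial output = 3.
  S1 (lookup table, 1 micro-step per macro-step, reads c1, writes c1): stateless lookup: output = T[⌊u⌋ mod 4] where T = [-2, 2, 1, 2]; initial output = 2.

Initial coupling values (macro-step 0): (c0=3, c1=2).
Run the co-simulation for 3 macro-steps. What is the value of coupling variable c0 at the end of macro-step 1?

macro 1: S0 reads c1=2 → after 3×micro: 4; S1 reads c1=2 → after 1×micro: 1 ⇒ (c0=4, c1=1)
macro 2: S0 reads c1=1 → after 3×micro: 2; S1 reads c1=1 → after 1×micro: 2 ⇒ (c0=2, c1=2)
macro 3: S0 reads c1=2 → after 3×micro: 4; S1 reads c1=2 → after 1×micro: 1 ⇒ (c0=4, c1=1)

c0 at macro-step 1 = 4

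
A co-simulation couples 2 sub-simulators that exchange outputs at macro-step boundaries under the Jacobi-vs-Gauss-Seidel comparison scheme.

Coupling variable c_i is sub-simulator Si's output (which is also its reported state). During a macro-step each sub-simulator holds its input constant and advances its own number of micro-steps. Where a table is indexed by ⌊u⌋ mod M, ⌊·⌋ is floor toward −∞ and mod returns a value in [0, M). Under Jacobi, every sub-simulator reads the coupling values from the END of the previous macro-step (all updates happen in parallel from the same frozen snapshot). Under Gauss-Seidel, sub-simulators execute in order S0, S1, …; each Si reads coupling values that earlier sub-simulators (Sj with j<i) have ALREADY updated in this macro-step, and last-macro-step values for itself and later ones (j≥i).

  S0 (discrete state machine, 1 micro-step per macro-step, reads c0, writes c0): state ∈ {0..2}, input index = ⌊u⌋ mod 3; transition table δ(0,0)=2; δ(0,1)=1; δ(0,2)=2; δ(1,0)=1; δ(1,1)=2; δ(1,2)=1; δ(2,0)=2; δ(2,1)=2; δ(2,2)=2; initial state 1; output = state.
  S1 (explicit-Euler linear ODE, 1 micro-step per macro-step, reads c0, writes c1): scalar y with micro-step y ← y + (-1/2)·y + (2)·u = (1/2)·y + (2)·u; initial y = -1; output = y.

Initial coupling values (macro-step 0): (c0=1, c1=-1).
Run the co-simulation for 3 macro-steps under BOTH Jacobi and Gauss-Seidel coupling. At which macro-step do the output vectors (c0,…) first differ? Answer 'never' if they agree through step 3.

[Jacobi] macro 1: S0 reads c0=1 → after 1×micro: 2; S1 reads c0=1 → after 1×micro: 3/2 ⇒ (c0=2, c1=3/2)
[Jacobi] macro 2: S0 reads c0=2 → after 1×micro: 2; S1 reads c0=2 → after 1×micro: 19/4 ⇒ (c0=2, c1=19/4)
[Jacobi] macro 3: S0 reads c0=2 → after 1×micro: 2; S1 reads c0=2 → after 1×micro: 51/8 ⇒ (c0=2, c1=51/8)
[Gauss-Seidel] macro 1: S0 reads c0=1 → after 1×micro: 2; S1 reads c0=2 → after 1×micro: 7/2 ⇒ (c0=2, c1=7/2)
[Gauss-Seidel] macro 2: S0 reads c0=2 → after 1×micro: 2; S1 reads c0=2 → after 1×micro: 23/4 ⇒ (c0=2, c1=23/4)
[Gauss-Seidel] macro 3: S0 reads c0=2 → after 1×micro: 2; S1 reads c0=2 → after 1×micro: 55/8 ⇒ (c0=2, c1=55/8)

first divergence at macro-step: 1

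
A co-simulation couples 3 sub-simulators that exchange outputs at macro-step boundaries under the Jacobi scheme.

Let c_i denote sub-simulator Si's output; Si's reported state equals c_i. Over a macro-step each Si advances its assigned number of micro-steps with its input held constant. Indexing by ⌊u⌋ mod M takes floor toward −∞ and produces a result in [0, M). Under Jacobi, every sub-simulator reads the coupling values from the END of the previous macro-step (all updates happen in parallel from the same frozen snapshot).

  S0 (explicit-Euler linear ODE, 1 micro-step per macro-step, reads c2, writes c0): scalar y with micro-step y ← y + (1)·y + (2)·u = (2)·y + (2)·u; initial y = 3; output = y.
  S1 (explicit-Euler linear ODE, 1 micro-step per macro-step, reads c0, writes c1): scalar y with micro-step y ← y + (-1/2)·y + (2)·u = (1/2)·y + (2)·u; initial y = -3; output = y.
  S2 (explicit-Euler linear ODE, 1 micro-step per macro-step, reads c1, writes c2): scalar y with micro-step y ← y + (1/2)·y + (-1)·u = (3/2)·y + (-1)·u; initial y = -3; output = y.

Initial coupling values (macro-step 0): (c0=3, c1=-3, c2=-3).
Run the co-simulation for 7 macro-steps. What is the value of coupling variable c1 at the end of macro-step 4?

c1 at macro-step 4 = -663/16

macro 1: S0 reads c2=-3 → after 1×micro: 0; S1 reads c0=3 → after 1×micro: 9/2; S2 reads c1=-3 → after 1×micro: -3/2 ⇒ (c0=0, c1=9/2, c2=-3/2)
macro 2: S0 reads c2=-3/2 → after 1×micro: -3; S1 reads c0=0 → after 1×micro: 9/4; S2 reads c1=9/2 → after 1×micro: -27/4 ⇒ (c0=-3, c1=9/4, c2=-27/4)
macro 3: S0 reads c2=-27/4 → after 1×micro: -39/2; S1 reads c0=-3 → after 1×micro: -39/8; S2 reads c1=9/4 → after 1×micro: -99/8 ⇒ (c0=-39/2, c1=-39/8, c2=-99/8)
macro 4: S0 reads c2=-99/8 → after 1×micro: -255/4; S1 reads c0=-39/2 → after 1×micro: -663/16; S2 reads c1=-39/8 → after 1×micro: -219/16 ⇒ (c0=-255/4, c1=-663/16, c2=-219/16)
macro 5: S0 reads c2=-219/16 → after 1×micro: -1239/8; S1 reads c0=-255/4 → after 1×micro: -4743/32; S2 reads c1=-663/16 → after 1×micro: 669/32 ⇒ (c0=-1239/8, c1=-4743/32, c2=669/32)
macro 6: S0 reads c2=669/32 → after 1×micro: -4287/16; S1 reads c0=-1239/8 → after 1×micro: -24567/64; S2 reads c1=-4743/32 → after 1×micro: 11493/64 ⇒ (c0=-4287/16, c1=-24567/64, c2=11493/64)
macro 7: S0 reads c2=11493/64 → after 1×micro: -5655/32; S1 reads c0=-4287/16 → after 1×micro: -93159/128; S2 reads c1=-24567/64 → after 1×micro: 83613/128 ⇒ (c0=-5655/32, c1=-93159/128, c2=83613/128)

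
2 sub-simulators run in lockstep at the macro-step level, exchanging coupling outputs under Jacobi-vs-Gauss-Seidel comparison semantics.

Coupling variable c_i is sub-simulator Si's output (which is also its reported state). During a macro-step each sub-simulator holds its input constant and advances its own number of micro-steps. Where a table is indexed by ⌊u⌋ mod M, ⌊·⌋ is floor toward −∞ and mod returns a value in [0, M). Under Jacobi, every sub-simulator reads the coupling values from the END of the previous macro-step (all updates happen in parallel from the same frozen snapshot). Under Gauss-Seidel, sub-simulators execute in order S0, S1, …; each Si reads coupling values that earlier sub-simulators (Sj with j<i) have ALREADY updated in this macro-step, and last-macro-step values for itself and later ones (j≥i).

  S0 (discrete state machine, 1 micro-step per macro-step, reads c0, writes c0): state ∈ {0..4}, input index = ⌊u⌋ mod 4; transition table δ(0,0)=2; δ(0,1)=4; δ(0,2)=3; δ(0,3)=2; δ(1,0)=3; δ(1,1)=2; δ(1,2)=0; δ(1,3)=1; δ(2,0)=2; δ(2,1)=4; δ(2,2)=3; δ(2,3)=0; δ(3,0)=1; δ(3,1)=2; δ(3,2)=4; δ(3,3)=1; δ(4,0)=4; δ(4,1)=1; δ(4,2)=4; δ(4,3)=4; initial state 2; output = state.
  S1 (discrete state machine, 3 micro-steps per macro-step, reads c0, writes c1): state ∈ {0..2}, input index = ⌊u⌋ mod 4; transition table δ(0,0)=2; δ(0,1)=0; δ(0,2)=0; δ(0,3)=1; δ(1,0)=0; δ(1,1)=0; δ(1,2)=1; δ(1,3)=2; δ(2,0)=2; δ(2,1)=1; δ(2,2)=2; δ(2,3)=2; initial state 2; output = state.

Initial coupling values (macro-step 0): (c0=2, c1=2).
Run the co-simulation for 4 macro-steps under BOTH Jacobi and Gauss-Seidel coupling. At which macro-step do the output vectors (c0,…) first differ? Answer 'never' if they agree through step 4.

first divergence at macro-step: 2

[Jacobi] macro 1: S0 reads c0=2 → after 1×micro: 3; S1 reads c0=2 → after 3×micro: 2 ⇒ (c0=3, c1=2)
[Jacobi] macro 2: S0 reads c0=3 → after 1×micro: 1; S1 reads c0=3 → after 3×micro: 2 ⇒ (c0=1, c1=2)
[Jacobi] macro 3: S0 reads c0=1 → after 1×micro: 2; S1 reads c0=1 → after 3×micro: 0 ⇒ (c0=2, c1=0)
[Jacobi] macro 4: S0 reads c0=2 → after 1×micro: 3; S1 reads c0=2 → after 3×micro: 0 ⇒ (c0=3, c1=0)
[Gauss-Seidel] macro 1: S0 reads c0=2 → after 1×micro: 3; S1 reads c0=3 → after 3×micro: 2 ⇒ (c0=3, c1=2)
[Gauss-Seidel] macro 2: S0 reads c0=3 → after 1×micro: 1; S1 reads c0=1 → after 3×micro: 0 ⇒ (c0=1, c1=0)
[Gauss-Seidel] macro 3: S0 reads c0=1 → after 1×micro: 2; S1 reads c0=2 → after 3×micro: 0 ⇒ (c0=2, c1=0)
[Gauss-Seidel] macro 4: S0 reads c0=2 → after 1×micro: 3; S1 reads c0=3 → after 3×micro: 2 ⇒ (c0=3, c1=2)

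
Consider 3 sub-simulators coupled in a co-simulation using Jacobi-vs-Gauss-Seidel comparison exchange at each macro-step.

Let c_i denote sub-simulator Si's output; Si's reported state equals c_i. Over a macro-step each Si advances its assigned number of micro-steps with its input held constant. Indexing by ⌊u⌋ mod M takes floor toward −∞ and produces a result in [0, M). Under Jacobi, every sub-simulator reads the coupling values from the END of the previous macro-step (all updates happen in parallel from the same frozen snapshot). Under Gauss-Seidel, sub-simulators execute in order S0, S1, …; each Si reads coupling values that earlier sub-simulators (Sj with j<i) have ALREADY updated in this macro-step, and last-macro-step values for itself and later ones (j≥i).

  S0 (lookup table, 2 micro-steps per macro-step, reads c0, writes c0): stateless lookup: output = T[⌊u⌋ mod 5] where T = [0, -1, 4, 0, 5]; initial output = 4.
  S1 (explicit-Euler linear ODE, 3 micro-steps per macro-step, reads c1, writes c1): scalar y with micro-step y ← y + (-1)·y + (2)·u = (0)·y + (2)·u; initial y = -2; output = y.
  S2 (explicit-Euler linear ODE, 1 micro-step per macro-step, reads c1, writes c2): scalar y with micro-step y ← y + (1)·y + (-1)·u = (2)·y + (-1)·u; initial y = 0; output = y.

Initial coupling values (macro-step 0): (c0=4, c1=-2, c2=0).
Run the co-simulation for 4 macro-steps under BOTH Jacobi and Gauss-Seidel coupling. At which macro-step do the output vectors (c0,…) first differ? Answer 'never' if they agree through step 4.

first divergence at macro-step: 1

[Jacobi] macro 1: S0 reads c0=4 → after 2×micro: 5; S1 reads c1=-2 → after 3×micro: -4; S2 reads c1=-2 → after 1×micro: 2 ⇒ (c0=5, c1=-4, c2=2)
[Jacobi] macro 2: S0 reads c0=5 → after 2×micro: 0; S1 reads c1=-4 → after 3×micro: -8; S2 reads c1=-4 → after 1×micro: 8 ⇒ (c0=0, c1=-8, c2=8)
[Jacobi] macro 3: S0 reads c0=0 → after 2×micro: 0; S1 reads c1=-8 → after 3×micro: -16; S2 reads c1=-8 → after 1×micro: 24 ⇒ (c0=0, c1=-16, c2=24)
[Jacobi] macro 4: S0 reads c0=0 → after 2×micro: 0; S1 reads c1=-16 → after 3×micro: -32; S2 reads c1=-16 → after 1×micro: 64 ⇒ (c0=0, c1=-32, c2=64)
[Gauss-Seidel] macro 1: S0 reads c0=4 → after 2×micro: 5; S1 reads c1=-2 → after 3×micro: -4; S2 reads c1=-4 → after 1×micro: 4 ⇒ (c0=5, c1=-4, c2=4)
[Gauss-Seidel] macro 2: S0 reads c0=5 → after 2×micro: 0; S1 reads c1=-4 → after 3×micro: -8; S2 reads c1=-8 → after 1×micro: 16 ⇒ (c0=0, c1=-8, c2=16)
[Gauss-Seidel] macro 3: S0 reads c0=0 → after 2×micro: 0; S1 reads c1=-8 → after 3×micro: -16; S2 reads c1=-16 → after 1×micro: 48 ⇒ (c0=0, c1=-16, c2=48)
[Gauss-Seidel] macro 4: S0 reads c0=0 → after 2×micro: 0; S1 reads c1=-16 → after 3×micro: -32; S2 reads c1=-32 → after 1×micro: 128 ⇒ (c0=0, c1=-32, c2=128)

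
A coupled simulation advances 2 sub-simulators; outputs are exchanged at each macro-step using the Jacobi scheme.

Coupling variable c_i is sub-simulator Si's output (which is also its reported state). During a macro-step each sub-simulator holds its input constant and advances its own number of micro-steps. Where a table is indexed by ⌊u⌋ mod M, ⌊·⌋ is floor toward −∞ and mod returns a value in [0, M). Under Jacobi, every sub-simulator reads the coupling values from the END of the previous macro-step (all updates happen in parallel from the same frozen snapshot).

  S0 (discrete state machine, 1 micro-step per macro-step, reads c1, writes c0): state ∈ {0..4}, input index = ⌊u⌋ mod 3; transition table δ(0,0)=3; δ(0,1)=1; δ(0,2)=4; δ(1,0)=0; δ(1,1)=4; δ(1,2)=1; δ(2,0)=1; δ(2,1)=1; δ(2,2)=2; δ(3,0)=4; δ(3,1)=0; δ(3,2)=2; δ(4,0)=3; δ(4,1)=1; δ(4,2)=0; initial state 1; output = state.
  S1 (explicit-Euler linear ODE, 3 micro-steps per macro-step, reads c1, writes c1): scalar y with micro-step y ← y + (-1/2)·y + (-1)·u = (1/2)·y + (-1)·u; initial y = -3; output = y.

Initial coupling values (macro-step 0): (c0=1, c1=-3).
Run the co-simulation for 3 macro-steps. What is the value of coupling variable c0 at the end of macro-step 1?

macro 1: S0 reads c1=-3 → after 1×micro: 0; S1 reads c1=-3 → after 3×micro: 39/8 ⇒ (c0=0, c1=39/8)
macro 2: S0 reads c1=39/8 → after 1×micro: 1; S1 reads c1=39/8 → after 3×micro: -507/64 ⇒ (c0=1, c1=-507/64)
macro 3: S0 reads c1=-507/64 → after 1×micro: 4; S1 reads c1=-507/64 → after 3×micro: 6591/512 ⇒ (c0=4, c1=6591/512)

c0 at macro-step 1 = 0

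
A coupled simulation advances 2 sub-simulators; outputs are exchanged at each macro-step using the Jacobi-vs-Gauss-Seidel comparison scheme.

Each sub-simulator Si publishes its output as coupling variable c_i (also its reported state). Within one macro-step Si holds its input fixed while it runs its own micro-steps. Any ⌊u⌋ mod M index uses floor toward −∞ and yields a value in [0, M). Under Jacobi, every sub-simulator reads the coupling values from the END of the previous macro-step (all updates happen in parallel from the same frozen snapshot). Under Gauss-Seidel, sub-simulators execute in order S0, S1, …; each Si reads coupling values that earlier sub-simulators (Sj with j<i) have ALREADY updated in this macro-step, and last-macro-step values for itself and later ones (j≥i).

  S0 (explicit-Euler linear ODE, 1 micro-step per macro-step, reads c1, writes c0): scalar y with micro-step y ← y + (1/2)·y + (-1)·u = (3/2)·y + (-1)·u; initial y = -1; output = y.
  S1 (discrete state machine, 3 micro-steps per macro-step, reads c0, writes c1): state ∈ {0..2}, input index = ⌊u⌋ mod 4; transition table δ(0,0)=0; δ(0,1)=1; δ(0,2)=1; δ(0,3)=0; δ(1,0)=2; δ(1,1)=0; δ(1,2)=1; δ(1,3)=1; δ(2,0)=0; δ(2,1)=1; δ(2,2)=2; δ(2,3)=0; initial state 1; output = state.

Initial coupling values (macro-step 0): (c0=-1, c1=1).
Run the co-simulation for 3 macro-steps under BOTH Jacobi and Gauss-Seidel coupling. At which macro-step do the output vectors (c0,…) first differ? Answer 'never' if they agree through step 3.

[Jacobi] macro 1: S0 reads c1=1 → after 1×micro: -5/2; S1 reads c0=-1 → after 3×micro: 1 ⇒ (c0=-5/2, c1=1)
[Jacobi] macro 2: S0 reads c1=1 → after 1×micro: -19/4; S1 reads c0=-5/2 → after 3×micro: 0 ⇒ (c0=-19/4, c1=0)
[Jacobi] macro 3: S0 reads c1=0 → after 1×micro: -57/8; S1 reads c0=-19/4 → after 3×micro: 0 ⇒ (c0=-57/8, c1=0)
[Gauss-Seidel] macro 1: S0 reads c1=1 → after 1×micro: -5/2; S1 reads c0=-5/2 → after 3×micro: 0 ⇒ (c0=-5/2, c1=0)
[Gauss-Seidel] macro 2: S0 reads c1=0 → after 1×micro: -15/4; S1 reads c0=-15/4 → after 3×micro: 0 ⇒ (c0=-15/4, c1=0)
[Gauss-Seidel] macro 3: S0 reads c1=0 → after 1×micro: -45/8; S1 reads c0=-45/8 → after 3×micro: 1 ⇒ (c0=-45/8, c1=1)

first divergence at macro-step: 1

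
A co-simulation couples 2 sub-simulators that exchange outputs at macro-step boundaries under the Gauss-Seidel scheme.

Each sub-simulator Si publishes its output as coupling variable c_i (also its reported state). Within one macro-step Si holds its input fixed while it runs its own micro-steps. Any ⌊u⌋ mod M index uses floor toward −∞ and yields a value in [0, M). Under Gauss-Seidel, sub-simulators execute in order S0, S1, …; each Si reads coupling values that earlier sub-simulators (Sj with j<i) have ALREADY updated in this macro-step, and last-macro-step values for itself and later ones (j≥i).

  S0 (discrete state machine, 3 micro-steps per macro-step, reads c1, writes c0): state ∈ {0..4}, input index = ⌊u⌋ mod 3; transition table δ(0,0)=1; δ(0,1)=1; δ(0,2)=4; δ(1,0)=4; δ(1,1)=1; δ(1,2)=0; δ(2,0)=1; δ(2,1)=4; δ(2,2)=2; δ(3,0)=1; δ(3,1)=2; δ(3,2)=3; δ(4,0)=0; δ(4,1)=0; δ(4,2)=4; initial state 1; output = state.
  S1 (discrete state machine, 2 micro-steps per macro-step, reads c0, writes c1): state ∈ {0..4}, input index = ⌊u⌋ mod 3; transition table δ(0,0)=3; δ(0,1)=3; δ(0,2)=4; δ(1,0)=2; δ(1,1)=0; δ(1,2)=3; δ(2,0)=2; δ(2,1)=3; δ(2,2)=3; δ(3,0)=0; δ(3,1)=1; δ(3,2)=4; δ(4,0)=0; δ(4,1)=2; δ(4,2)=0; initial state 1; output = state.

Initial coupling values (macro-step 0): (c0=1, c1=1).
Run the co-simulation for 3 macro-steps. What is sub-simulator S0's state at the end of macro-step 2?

macro 1: S0 reads c1=1 → after 3×micro: 1; S1 reads c0=1 → after 2×micro: 3 ⇒ (c0=1, c1=3)
macro 2: S0 reads c1=3 → after 3×micro: 1; S1 reads c0=1 → after 2×micro: 0 ⇒ (c0=1, c1=0)
macro 3: S0 reads c1=0 → after 3×micro: 1; S1 reads c0=1 → after 2×micro: 1 ⇒ (c0=1, c1=1)

S0 state at macro-step 2 = 1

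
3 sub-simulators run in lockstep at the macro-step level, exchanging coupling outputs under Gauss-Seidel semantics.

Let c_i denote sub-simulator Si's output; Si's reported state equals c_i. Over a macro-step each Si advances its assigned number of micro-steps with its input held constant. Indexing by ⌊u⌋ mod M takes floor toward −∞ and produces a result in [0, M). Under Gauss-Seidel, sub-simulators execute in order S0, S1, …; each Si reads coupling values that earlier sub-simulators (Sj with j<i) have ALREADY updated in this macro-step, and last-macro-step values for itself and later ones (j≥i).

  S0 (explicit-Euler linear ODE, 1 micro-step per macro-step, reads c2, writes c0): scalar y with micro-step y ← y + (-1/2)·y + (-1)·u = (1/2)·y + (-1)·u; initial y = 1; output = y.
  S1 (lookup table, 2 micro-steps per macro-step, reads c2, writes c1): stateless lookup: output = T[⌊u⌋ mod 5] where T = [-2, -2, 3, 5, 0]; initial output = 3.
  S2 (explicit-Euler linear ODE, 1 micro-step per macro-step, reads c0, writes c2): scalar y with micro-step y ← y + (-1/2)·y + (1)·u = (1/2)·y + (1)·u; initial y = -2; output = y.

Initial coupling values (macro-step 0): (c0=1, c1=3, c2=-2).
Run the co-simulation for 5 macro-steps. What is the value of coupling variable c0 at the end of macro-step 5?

macro 1: S0 reads c2=-2 → after 1×micro: 5/2; S1 reads c2=-2 → after 2×micro: 5; S2 reads c0=5/2 → after 1×micro: 3/2 ⇒ (c0=5/2, c1=5, c2=3/2)
macro 2: S0 reads c2=3/2 → after 1×micro: -1/4; S1 reads c2=3/2 → after 2×micro: -2; S2 reads c0=-1/4 → after 1×micro: 1/2 ⇒ (c0=-1/4, c1=-2, c2=1/2)
macro 3: S0 reads c2=1/2 → after 1×micro: -5/8; S1 reads c2=1/2 → after 2×micro: -2; S2 reads c0=-5/8 → after 1×micro: -3/8 ⇒ (c0=-5/8, c1=-2, c2=-3/8)
macro 4: S0 reads c2=-3/8 → after 1×micro: 1/16; S1 reads c2=-3/8 → after 2×micro: 0; S2 reads c0=1/16 → after 1×micro: -1/8 ⇒ (c0=1/16, c1=0, c2=-1/8)
macro 5: S0 reads c2=-1/8 → after 1×micro: 5/32; S1 reads c2=-1/8 → after 2×micro: 0; S2 reads c0=5/32 → after 1×micro: 3/32 ⇒ (c0=5/32, c1=0, c2=3/32)

c0 at macro-step 5 = 5/32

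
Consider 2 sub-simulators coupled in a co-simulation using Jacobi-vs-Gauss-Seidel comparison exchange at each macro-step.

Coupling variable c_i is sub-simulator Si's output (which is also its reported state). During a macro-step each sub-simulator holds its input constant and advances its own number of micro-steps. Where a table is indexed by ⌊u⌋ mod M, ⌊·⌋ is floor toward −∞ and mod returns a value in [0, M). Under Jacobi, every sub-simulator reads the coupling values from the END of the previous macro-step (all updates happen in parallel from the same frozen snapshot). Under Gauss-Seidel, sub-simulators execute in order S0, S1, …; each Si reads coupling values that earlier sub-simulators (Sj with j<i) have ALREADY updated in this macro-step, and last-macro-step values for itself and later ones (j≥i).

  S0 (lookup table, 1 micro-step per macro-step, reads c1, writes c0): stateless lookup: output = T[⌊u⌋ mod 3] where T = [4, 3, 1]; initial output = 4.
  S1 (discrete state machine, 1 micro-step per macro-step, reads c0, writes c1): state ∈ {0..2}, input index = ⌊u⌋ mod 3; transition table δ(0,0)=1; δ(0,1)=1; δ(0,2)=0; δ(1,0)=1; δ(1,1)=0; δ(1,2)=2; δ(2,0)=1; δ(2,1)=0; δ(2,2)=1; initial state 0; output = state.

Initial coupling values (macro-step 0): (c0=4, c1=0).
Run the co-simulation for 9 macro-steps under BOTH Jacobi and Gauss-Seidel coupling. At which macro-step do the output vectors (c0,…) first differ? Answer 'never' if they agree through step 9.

[Jacobi] macro 1: S0 reads c1=0 → after 1×micro: 4; S1 reads c0=4 → after 1×micro: 1 ⇒ (c0=4, c1=1)
[Jacobi] macro 2: S0 reads c1=1 → after 1×micro: 3; S1 reads c0=4 → after 1×micro: 0 ⇒ (c0=3, c1=0)
[Jacobi] macro 3: S0 reads c1=0 → after 1×micro: 4; S1 reads c0=3 → after 1×micro: 1 ⇒ (c0=4, c1=1)
[Jacobi] macro 4: S0 reads c1=1 → after 1×micro: 3; S1 reads c0=4 → after 1×micro: 0 ⇒ (c0=3, c1=0)
[Jacobi] macro 5: S0 reads c1=0 → after 1×micro: 4; S1 reads c0=3 → after 1×micro: 1 ⇒ (c0=4, c1=1)
[Jacobi] macro 6: S0 reads c1=1 → after 1×micro: 3; S1 reads c0=4 → after 1×micro: 0 ⇒ (c0=3, c1=0)
[Jacobi] macro 7: S0 reads c1=0 → after 1×micro: 4; S1 reads c0=3 → after 1×micro: 1 ⇒ (c0=4, c1=1)
[Jacobi] macro 8: S0 reads c1=1 → after 1×micro: 3; S1 reads c0=4 → after 1×micro: 0 ⇒ (c0=3, c1=0)
[Jacobi] macro 9: S0 reads c1=0 → after 1×micro: 4; S1 reads c0=3 → after 1×micro: 1 ⇒ (c0=4, c1=1)
[Gauss-Seidel] macro 1: S0 reads c1=0 → after 1×micro: 4; S1 reads c0=4 → after 1×micro: 1 ⇒ (c0=4, c1=1)
[Gauss-Seidel] macro 2: S0 reads c1=1 → after 1×micro: 3; S1 reads c0=3 → after 1×micro: 1 ⇒ (c0=3, c1=1)
[Gauss-Seidel] macro 3: S0 reads c1=1 → after 1×micro: 3; S1 reads c0=3 → after 1×micro: 1 ⇒ (c0=3, c1=1)
[Gauss-Seidel] macro 4: S0 reads c1=1 → after 1×micro: 3; S1 reads c0=3 → after 1×micro: 1 ⇒ (c0=3, c1=1)
[Gauss-Seidel] macro 5: S0 reads c1=1 → after 1×micro: 3; S1 reads c0=3 → after 1×micro: 1 ⇒ (c0=3, c1=1)
[Gauss-Seidel] macro 6: S0 reads c1=1 → after 1×micro: 3; S1 reads c0=3 → after 1×micro: 1 ⇒ (c0=3, c1=1)
[Gauss-Seidel] macro 7: S0 reads c1=1 → after 1×micro: 3; S1 reads c0=3 → after 1×micro: 1 ⇒ (c0=3, c1=1)
[Gauss-Seidel] macro 8: S0 reads c1=1 → after 1×micro: 3; S1 reads c0=3 → after 1×micro: 1 ⇒ (c0=3, c1=1)
[Gauss-Seidel] macro 9: S0 reads c1=1 → after 1×micro: 3; S1 reads c0=3 → after 1×micro: 1 ⇒ (c0=3, c1=1)

first divergence at macro-step: 2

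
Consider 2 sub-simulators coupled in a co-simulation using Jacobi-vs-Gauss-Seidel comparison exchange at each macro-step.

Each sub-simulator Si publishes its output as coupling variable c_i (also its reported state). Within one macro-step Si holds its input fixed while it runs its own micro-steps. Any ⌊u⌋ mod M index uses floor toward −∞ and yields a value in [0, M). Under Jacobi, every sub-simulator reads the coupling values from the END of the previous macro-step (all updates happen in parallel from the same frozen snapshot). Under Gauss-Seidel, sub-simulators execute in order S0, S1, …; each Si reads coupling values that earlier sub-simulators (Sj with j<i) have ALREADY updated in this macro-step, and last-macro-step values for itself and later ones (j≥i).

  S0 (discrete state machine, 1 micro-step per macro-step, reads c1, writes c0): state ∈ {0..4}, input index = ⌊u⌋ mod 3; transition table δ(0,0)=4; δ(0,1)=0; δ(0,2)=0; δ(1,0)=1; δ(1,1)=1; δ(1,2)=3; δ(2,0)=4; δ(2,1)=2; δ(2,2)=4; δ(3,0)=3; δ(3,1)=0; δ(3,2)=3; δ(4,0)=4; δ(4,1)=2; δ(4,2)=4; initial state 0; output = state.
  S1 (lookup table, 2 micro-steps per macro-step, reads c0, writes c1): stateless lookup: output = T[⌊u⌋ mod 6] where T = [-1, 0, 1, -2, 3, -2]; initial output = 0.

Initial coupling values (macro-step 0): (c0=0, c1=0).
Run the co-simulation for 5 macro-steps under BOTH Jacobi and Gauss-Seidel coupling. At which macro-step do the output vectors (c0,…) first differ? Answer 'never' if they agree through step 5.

first divergence at macro-step: 1

[Jacobi] macro 1: S0 reads c1=0 → after 1×micro: 4; S1 reads c0=0 → after 2×micro: -1 ⇒ (c0=4, c1=-1)
[Jacobi] macro 2: S0 reads c1=-1 → after 1×micro: 4; S1 reads c0=4 → after 2×micro: 3 ⇒ (c0=4, c1=3)
[Jacobi] macro 3: S0 reads c1=3 → after 1×micro: 4; S1 reads c0=4 → after 2×micro: 3 ⇒ (c0=4, c1=3)
[Jacobi] macro 4: S0 reads c1=3 → after 1×micro: 4; S1 reads c0=4 → after 2×micro: 3 ⇒ (c0=4, c1=3)
[Jacobi] macro 5: S0 reads c1=3 → after 1×micro: 4; S1 reads c0=4 → after 2×micro: 3 ⇒ (c0=4, c1=3)
[Gauss-Seidel] macro 1: S0 reads c1=0 → after 1×micro: 4; S1 reads c0=4 → after 2×micro: 3 ⇒ (c0=4, c1=3)
[Gauss-Seidel] macro 2: S0 reads c1=3 → after 1×micro: 4; S1 reads c0=4 → after 2×micro: 3 ⇒ (c0=4, c1=3)
[Gauss-Seidel] macro 3: S0 reads c1=3 → after 1×micro: 4; S1 reads c0=4 → after 2×micro: 3 ⇒ (c0=4, c1=3)
[Gauss-Seidel] macro 4: S0 reads c1=3 → after 1×micro: 4; S1 reads c0=4 → after 2×micro: 3 ⇒ (c0=4, c1=3)
[Gauss-Seidel] macro 5: S0 reads c1=3 → after 1×micro: 4; S1 reads c0=4 → after 2×micro: 3 ⇒ (c0=4, c1=3)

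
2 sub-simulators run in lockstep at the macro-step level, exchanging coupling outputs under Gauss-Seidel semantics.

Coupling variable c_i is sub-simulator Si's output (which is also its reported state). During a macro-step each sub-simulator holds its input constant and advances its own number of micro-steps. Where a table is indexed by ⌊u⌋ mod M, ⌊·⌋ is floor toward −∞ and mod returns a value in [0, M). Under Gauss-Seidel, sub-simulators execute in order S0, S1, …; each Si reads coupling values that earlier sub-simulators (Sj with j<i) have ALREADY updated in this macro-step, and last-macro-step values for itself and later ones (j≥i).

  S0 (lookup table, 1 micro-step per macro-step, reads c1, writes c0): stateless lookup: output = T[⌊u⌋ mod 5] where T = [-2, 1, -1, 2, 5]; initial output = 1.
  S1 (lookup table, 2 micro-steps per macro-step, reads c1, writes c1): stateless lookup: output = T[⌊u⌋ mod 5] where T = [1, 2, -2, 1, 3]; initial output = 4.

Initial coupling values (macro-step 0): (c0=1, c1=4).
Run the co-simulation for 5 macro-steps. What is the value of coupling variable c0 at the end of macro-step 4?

macro 1: S0 reads c1=4 → after 1×micro: 5; S1 reads c1=4 → after 2×micro: 3 ⇒ (c0=5, c1=3)
macro 2: S0 reads c1=3 → after 1×micro: 2; S1 reads c1=3 → after 2×micro: 1 ⇒ (c0=2, c1=1)
macro 3: S0 reads c1=1 → after 1×micro: 1; S1 reads c1=1 → after 2×micro: 2 ⇒ (c0=1, c1=2)
macro 4: S0 reads c1=2 → after 1×micro: -1; S1 reads c1=2 → after 2×micro: -2 ⇒ (c0=-1, c1=-2)
macro 5: S0 reads c1=-2 → after 1×micro: 2; S1 reads c1=-2 → after 2×micro: 1 ⇒ (c0=2, c1=1)

c0 at macro-step 4 = -1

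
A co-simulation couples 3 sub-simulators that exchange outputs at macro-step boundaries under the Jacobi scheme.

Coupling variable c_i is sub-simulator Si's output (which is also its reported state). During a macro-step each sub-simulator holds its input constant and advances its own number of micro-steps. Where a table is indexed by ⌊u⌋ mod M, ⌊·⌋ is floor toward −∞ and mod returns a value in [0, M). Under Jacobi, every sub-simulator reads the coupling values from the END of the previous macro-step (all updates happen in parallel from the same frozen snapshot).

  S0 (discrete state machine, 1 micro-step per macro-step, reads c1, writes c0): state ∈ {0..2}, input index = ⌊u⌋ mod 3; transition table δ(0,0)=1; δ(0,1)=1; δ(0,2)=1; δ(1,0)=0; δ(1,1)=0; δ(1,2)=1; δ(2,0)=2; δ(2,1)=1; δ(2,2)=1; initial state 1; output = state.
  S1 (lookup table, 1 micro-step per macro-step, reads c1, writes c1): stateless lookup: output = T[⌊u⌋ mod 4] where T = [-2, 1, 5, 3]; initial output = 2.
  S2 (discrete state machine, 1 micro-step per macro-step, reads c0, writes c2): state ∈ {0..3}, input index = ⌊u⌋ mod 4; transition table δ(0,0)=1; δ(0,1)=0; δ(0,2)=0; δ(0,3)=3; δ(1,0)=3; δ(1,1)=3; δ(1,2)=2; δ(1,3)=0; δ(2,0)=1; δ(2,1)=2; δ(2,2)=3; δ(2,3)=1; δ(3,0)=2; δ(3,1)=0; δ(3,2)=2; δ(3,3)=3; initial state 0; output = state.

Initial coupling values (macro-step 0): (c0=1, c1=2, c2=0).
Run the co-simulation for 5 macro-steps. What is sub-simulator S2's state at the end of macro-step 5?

S2 state at macro-step 5 = 3

macro 1: S0 reads c1=2 → after 1×micro: 1; S1 reads c1=2 → after 1×micro: 5; S2 reads c0=1 → after 1×micro: 0 ⇒ (c0=1, c1=5, c2=0)
macro 2: S0 reads c1=5 → after 1×micro: 1; S1 reads c1=5 → after 1×micro: 1; S2 reads c0=1 → after 1×micro: 0 ⇒ (c0=1, c1=1, c2=0)
macro 3: S0 reads c1=1 → after 1×micro: 0; S1 reads c1=1 → after 1×micro: 1; S2 reads c0=1 → after 1×micro: 0 ⇒ (c0=0, c1=1, c2=0)
macro 4: S0 reads c1=1 → after 1×micro: 1; S1 reads c1=1 → after 1×micro: 1; S2 reads c0=0 → after 1×micro: 1 ⇒ (c0=1, c1=1, c2=1)
macro 5: S0 reads c1=1 → after 1×micro: 0; S1 reads c1=1 → after 1×micro: 1; S2 reads c0=1 → after 1×micro: 3 ⇒ (c0=0, c1=1, c2=3)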